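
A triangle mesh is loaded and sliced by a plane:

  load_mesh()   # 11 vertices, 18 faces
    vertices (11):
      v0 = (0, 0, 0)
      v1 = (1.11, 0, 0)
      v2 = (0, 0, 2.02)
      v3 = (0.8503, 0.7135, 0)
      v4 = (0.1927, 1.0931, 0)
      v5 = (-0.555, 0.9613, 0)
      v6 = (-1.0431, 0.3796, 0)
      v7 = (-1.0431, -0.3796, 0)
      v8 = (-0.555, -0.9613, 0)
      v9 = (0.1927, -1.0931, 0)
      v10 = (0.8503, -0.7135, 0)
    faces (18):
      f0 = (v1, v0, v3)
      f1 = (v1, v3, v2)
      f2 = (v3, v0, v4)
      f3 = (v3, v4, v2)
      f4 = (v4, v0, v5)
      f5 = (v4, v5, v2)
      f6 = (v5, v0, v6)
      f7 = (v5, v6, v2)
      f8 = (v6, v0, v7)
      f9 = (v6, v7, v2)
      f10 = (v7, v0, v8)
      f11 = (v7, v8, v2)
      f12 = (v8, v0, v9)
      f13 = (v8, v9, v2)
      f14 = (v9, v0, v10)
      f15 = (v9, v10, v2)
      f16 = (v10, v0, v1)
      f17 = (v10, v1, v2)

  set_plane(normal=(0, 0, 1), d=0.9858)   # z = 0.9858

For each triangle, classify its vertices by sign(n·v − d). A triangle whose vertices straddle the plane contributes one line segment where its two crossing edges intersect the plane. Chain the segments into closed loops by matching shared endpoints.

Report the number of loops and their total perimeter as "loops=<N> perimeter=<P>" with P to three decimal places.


Straddling triangles (9 of 18):
  (v1,v3,v2) [--+] → (0.435337, 0.365298, 0.9858)–(0.568298, 0, 0.9858)  len=0.3887
  (v3,v4,v2) [--+] → (0.0986586, 0.559646, 0.9858)–(0.435337, 0.365298, 0.9858)  len=0.3887
  (v4,v5,v2) [--+] → (-0.284149, 0.492167, 0.9858)–(0.0986586, 0.559646, 0.9858)  len=0.3887
  (v5,v6,v2) [--+] → (-0.534047, 0.194348, 0.9858)–(-0.284149, 0.492167, 0.9858)  len=0.3888
  (v6,v7,v2) [--+] → (-0.534047, -0.194348, 0.9858)–(-0.534047, 0.194348, 0.9858)  len=0.3887
  (v7,v8,v2) [--+] → (-0.284149, -0.492167, 0.9858)–(-0.534047, -0.194348, 0.9858)  len=0.3888
  (v8,v9,v2) [--+] → (0.0986586, -0.559646, 0.9858)–(-0.284149, -0.492167, 0.9858)  len=0.3887
  (v9,v10,v2) [--+] → (0.435337, -0.365298, 0.9858)–(0.0986586, -0.559646, 0.9858)  len=0.3887
  (v10,v1,v2) [--+] → (0.568298, 0, 0.9858)–(0.435337, -0.365298, 0.9858)  len=0.3887

Chained into 1 loop(s):
  loop 1: 9 segments, perimeter = 3.4986
Total perimeter = 3.499

loops=1 perimeter=3.499


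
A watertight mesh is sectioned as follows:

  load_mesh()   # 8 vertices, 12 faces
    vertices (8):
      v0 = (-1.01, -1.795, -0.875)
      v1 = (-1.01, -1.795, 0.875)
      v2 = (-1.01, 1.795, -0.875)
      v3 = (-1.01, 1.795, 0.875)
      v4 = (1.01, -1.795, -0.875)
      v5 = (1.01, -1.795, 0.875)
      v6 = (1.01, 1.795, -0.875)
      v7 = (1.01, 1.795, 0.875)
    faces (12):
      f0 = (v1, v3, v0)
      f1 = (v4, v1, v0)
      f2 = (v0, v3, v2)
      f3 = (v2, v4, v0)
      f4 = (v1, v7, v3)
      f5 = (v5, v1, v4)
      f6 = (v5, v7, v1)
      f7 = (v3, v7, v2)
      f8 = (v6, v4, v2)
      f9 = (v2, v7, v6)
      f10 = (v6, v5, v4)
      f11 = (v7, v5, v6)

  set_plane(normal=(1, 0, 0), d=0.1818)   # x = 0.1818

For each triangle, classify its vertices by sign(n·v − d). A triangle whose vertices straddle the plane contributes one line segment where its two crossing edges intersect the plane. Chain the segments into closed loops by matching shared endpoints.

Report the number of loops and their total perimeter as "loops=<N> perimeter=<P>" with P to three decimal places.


loops=1 perimeter=10.680

Straddling triangles (8 of 12):
  (v4,v1,v0) [+--] → (0.1818, -1.795, -0.1575)–(0.1818, -1.795, -0.875)  len=0.7175
  (v2,v4,v0) [-+-] → (0.1818, -0.3231, -0.875)–(0.1818, -1.795, -0.875)  len=1.4719
  (v1,v7,v3) [-+-] → (0.1818, 0.3231, 0.875)–(0.1818, 1.795, 0.875)  len=1.4719
  (v5,v1,v4) [+-+] → (0.1818, -1.795, 0.875)–(0.1818, -1.795, -0.1575)  len=1.0325
  (v5,v7,v1) [++-] → (0.1818, 0.3231, 0.875)–(0.1818, -1.795, 0.875)  len=2.1181
  (v3,v7,v2) [-+-] → (0.1818, 1.795, 0.875)–(0.1818, 1.795, 0.1575)  len=0.7175
  (v6,v4,v2) [++-] → (0.1818, -0.3231, -0.875)–(0.1818, 1.795, -0.875)  len=2.1181
  (v2,v7,v6) [-++] → (0.1818, 1.795, 0.1575)–(0.1818, 1.795, -0.875)  len=1.0325

Chained into 1 loop(s):
  loop 1: 8 segments, perimeter = 10.6800
Total perimeter = 10.680


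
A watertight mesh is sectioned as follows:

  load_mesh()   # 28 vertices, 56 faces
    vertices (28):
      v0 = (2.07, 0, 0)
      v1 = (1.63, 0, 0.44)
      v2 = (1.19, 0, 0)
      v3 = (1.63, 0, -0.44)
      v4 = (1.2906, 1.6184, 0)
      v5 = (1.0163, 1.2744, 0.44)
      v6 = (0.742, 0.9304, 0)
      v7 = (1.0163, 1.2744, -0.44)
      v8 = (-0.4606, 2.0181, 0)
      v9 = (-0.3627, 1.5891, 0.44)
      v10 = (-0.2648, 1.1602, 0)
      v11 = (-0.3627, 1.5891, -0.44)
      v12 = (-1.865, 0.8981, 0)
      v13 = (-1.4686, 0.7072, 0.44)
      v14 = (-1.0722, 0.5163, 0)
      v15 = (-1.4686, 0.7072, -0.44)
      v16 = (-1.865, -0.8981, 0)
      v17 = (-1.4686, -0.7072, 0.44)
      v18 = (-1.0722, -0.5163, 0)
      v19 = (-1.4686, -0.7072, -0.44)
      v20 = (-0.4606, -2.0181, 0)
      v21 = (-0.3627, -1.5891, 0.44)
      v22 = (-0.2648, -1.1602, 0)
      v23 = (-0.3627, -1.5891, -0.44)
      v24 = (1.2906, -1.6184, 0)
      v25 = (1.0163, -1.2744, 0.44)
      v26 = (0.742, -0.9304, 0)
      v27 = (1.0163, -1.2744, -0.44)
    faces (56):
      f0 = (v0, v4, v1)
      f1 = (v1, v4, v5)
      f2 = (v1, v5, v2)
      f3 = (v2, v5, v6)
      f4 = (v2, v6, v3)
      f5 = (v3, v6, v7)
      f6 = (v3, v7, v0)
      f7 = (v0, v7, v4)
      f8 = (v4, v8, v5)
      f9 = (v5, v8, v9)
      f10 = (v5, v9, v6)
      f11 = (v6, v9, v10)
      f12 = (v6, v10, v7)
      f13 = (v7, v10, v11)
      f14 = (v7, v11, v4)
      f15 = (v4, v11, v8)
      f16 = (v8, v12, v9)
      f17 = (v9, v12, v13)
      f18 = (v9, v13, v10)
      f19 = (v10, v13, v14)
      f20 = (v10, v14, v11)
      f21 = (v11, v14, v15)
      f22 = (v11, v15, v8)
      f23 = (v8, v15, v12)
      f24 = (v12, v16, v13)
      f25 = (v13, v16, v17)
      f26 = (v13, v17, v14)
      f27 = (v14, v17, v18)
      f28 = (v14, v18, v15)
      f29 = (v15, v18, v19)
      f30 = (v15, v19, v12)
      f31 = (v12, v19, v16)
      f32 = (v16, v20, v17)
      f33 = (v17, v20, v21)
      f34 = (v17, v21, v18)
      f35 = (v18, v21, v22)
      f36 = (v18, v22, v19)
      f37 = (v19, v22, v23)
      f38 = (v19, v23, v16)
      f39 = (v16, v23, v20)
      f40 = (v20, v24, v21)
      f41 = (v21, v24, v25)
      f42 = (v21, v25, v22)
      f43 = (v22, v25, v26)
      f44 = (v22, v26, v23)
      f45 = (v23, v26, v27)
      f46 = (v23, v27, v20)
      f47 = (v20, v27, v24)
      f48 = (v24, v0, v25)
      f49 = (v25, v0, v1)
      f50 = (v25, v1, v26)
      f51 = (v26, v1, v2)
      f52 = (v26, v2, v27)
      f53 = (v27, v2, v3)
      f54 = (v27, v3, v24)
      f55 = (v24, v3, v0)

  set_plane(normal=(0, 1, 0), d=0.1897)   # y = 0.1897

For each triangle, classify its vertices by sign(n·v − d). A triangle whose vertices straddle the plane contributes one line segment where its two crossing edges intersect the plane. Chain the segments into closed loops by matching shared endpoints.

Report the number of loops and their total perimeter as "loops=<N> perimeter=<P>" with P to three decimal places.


Straddling triangles (16 of 56):
  (v0,v4,v1) [-+-] → (1.97864, 0.1897, 0)–(1.59022, 0.1897, 0.388426)  len=0.5493
  (v1,v4,v5) [-++] → (1.59022, 0.1897, 0.388426)–(1.53865, 0.1897, 0.44)  len=0.0729
  (v1,v5,v2) [-+-] → (1.53865, 0.1897, 0.44)–(1.16414, 0.1897, 0.0654959)  len=0.5296
  (v2,v5,v6) [-++] → (1.16414, 0.1897, 0.0654959)–(1.09866, 0.1897, 0)  len=0.0926
  (v2,v6,v3) [-+-] → (1.09866, 0.1897, 0)–(1.44894, 0.1897, -0.350288)  len=0.4954
  (v3,v6,v7) [-++] → (1.44894, 0.1897, -0.350288)–(1.53865, 0.1897, -0.44)  len=0.1269
  (v3,v7,v0) [-+-] → (1.53865, 0.1897, -0.44)–(1.91315, 0.1897, -0.0654959)  len=0.5296
  (v0,v7,v4) [-++] → (1.91315, 0.1897, -0.0654959)–(1.97864, 0.1897, 0)  len=0.0926
  (v12,v16,v13) [+-+] → (-1.865, 0.1897, 0)–(-1.59639, 0.1897, 0.298157)  len=0.4013
  (v13,v16,v17) [+--] → (-1.59639, 0.1897, 0.298157)–(-1.4686, 0.1897, 0.44)  len=0.1909
  (v13,v17,v14) [+-+] → (-1.4686, 0.1897, 0.44)–(-1.17801, 0.1897, 0.117453)  len=0.4341
  (v14,v17,v18) [+--] → (-1.17801, 0.1897, 0.117453)–(-1.0722, 0.1897, 0)  len=0.1581
  (v14,v18,v15) [+-+] → (-1.0722, 0.1897, 0)–(-1.30094, 0.1897, -0.253895)  len=0.3417
  (v15,v18,v19) [+--] → (-1.30094, 0.1897, -0.253895)–(-1.4686, 0.1897, -0.44)  len=0.2505
  (v15,v19,v12) [+-+] → (-1.4686, 0.1897, -0.44)–(-1.69007, 0.1897, -0.194167)  len=0.3309
  (v12,v19,v16) [+--] → (-1.69007, 0.1897, -0.194167)–(-1.865, 0.1897, 0)  len=0.2613

Chained into 2 loop(s):
  loop 1: 8 segments, perimeter = 2.4890
  loop 2: 8 segments, perimeter = 2.3689
Total perimeter = 4.858

loops=2 perimeter=4.858


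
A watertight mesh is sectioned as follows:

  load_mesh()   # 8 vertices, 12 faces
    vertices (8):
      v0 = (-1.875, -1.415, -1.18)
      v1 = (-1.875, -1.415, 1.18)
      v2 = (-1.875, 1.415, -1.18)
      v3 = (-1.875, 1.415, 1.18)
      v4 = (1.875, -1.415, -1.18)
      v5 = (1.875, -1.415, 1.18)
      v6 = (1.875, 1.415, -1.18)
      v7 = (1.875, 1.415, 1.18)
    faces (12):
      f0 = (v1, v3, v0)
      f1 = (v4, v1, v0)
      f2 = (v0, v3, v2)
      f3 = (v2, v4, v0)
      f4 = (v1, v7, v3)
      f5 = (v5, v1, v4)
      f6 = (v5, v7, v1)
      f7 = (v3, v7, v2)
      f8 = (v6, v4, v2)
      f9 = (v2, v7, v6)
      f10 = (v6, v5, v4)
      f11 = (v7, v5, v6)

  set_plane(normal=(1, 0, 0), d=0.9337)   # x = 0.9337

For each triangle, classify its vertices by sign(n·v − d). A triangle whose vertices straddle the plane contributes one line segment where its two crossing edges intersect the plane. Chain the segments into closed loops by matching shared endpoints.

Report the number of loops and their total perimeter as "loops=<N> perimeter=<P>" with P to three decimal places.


loops=1 perimeter=10.380

Straddling triangles (8 of 12):
  (v4,v1,v0) [+--] → (0.9337, -1.415, -0.587609)–(0.9337, -1.415, -1.18)  len=0.5924
  (v2,v4,v0) [-+-] → (0.9337, -0.704632, -1.18)–(0.9337, -1.415, -1.18)  len=0.7104
  (v1,v7,v3) [-+-] → (0.9337, 0.704632, 1.18)–(0.9337, 1.415, 1.18)  len=0.7104
  (v5,v1,v4) [+-+] → (0.9337, -1.415, 1.18)–(0.9337, -1.415, -0.587609)  len=1.7676
  (v5,v7,v1) [++-] → (0.9337, 0.704632, 1.18)–(0.9337, -1.415, 1.18)  len=2.1196
  (v3,v7,v2) [-+-] → (0.9337, 1.415, 1.18)–(0.9337, 1.415, 0.587609)  len=0.5924
  (v6,v4,v2) [++-] → (0.9337, -0.704632, -1.18)–(0.9337, 1.415, -1.18)  len=2.1196
  (v2,v7,v6) [-++] → (0.9337, 1.415, 0.587609)–(0.9337, 1.415, -1.18)  len=1.7676

Chained into 1 loop(s):
  loop 1: 8 segments, perimeter = 10.3800
Total perimeter = 10.380


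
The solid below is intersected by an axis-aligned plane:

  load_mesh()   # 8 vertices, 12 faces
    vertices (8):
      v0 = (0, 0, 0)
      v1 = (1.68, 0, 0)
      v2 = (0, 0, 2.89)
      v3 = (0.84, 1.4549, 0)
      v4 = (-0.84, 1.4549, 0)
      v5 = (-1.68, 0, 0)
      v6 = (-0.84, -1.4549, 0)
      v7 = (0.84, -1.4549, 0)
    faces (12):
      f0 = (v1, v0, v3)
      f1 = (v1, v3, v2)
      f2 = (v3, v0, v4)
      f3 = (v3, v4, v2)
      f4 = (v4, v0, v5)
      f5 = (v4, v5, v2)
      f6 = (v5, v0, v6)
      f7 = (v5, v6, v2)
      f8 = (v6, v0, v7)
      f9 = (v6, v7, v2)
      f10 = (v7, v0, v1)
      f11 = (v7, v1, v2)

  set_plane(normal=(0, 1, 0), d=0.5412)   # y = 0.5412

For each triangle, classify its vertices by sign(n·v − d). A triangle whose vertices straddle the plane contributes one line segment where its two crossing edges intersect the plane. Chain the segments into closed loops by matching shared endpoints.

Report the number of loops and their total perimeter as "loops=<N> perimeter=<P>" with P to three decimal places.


Straddling triangles (6 of 12):
  (v1,v0,v3) [--+] → (0.312467, 0.5412, 0)–(1.36753, 0.5412, 0)  len=1.0551
  (v1,v3,v2) [-+-] → (1.36753, 0.5412, 0)–(0.312467, 0.5412, 1.81497)  len=2.0993
  (v3,v0,v4) [+-+] → (0.312467, 0.5412, 0)–(-0.312467, 0.5412, 0)  len=0.6249
  (v3,v4,v2) [++-] → (-0.312467, 0.5412, 1.81497)–(0.312467, 0.5412, 1.81497)  len=0.6249
  (v4,v0,v5) [+--] → (-0.312467, 0.5412, 0)–(-1.36753, 0.5412, 0)  len=1.0551
  (v4,v5,v2) [+--] → (-1.36753, 0.5412, 0)–(-0.312467, 0.5412, 1.81497)  len=2.0993

Chained into 1 loop(s):
  loop 1: 6 segments, perimeter = 7.5587
Total perimeter = 7.559

loops=1 perimeter=7.559


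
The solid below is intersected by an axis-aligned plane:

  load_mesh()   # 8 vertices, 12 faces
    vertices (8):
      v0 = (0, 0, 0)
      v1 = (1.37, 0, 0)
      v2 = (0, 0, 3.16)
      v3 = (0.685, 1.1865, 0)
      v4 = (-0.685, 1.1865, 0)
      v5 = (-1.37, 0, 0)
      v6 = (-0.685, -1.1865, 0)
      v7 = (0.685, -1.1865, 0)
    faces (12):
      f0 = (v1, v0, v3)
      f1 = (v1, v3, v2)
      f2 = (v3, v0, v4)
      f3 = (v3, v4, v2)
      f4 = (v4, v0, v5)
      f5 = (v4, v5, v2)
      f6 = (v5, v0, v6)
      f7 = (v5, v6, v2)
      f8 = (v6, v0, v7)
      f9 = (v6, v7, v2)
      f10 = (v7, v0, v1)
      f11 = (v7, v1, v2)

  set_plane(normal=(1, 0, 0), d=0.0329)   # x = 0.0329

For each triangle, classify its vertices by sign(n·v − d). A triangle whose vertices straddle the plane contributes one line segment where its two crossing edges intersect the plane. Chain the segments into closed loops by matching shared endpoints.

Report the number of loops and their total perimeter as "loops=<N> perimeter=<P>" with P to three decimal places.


loops=1 perimeter=8.989

Straddling triangles (8 of 12):
  (v1,v0,v3) [+-+] → (0.0329, 0, 0)–(0.0329, 0.0569866, 0)  len=0.0570
  (v1,v3,v2) [++-] → (0.0329, 0.0569866, 3.00823)–(0.0329, 0, 3.08411)  len=0.0949
  (v3,v0,v4) [+--] → (0.0329, 0.0569866, 0)–(0.0329, 1.1865, 0)  len=1.1295
  (v3,v4,v2) [+--] → (0.0329, 1.1865, 0)–(0.0329, 0.0569866, 3.00823)  len=3.2133
  (v6,v0,v7) [--+] → (0.0329, -0.0569866, 0)–(0.0329, -1.1865, 0)  len=1.1295
  (v6,v7,v2) [-+-] → (0.0329, -1.1865, 0)–(0.0329, -0.0569866, 3.00823)  len=3.2133
  (v7,v0,v1) [+-+] → (0.0329, -0.0569866, 0)–(0.0329, 0, 0)  len=0.0570
  (v7,v1,v2) [++-] → (0.0329, 0, 3.08411)–(0.0329, -0.0569866, 3.00823)  len=0.0949

Chained into 1 loop(s):
  loop 1: 8 segments, perimeter = 8.9894
Total perimeter = 8.989


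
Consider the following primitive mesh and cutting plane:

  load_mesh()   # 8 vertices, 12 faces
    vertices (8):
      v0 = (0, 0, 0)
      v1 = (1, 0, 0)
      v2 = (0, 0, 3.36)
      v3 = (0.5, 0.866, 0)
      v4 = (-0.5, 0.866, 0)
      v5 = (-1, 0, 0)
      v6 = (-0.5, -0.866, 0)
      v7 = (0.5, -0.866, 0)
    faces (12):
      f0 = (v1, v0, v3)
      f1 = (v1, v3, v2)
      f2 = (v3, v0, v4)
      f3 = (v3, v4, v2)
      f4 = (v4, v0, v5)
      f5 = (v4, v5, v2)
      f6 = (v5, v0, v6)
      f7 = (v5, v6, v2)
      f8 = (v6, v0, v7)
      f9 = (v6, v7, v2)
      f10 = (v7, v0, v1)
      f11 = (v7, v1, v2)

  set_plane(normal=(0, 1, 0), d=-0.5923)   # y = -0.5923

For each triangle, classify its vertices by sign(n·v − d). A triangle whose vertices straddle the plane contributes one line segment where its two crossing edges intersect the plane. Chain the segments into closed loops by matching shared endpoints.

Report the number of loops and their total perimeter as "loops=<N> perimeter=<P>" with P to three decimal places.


Straddling triangles (6 of 12):
  (v5,v0,v6) [++-] → (-0.341975, -0.5923, 0)–(-0.658025, -0.5923, 0)  len=0.3161
  (v5,v6,v2) [+-+] → (-0.658025, -0.5923, 0)–(-0.341975, -0.5923, 1.06193)  len=1.1080
  (v6,v0,v7) [-+-] → (-0.341975, -0.5923, 0)–(0.341975, -0.5923, 0)  len=0.6839
  (v6,v7,v2) [--+] → (0.341975, -0.5923, 1.06193)–(-0.341975, -0.5923, 1.06193)  len=0.6839
  (v7,v0,v1) [-++] → (0.341975, -0.5923, 0)–(0.658025, -0.5923, 0)  len=0.3161
  (v7,v1,v2) [-++] → (0.658025, -0.5923, 0)–(0.341975, -0.5923, 1.06193)  len=1.1080

Chained into 1 loop(s):
  loop 1: 6 segments, perimeter = 4.2159
Total perimeter = 4.216

loops=1 perimeter=4.216


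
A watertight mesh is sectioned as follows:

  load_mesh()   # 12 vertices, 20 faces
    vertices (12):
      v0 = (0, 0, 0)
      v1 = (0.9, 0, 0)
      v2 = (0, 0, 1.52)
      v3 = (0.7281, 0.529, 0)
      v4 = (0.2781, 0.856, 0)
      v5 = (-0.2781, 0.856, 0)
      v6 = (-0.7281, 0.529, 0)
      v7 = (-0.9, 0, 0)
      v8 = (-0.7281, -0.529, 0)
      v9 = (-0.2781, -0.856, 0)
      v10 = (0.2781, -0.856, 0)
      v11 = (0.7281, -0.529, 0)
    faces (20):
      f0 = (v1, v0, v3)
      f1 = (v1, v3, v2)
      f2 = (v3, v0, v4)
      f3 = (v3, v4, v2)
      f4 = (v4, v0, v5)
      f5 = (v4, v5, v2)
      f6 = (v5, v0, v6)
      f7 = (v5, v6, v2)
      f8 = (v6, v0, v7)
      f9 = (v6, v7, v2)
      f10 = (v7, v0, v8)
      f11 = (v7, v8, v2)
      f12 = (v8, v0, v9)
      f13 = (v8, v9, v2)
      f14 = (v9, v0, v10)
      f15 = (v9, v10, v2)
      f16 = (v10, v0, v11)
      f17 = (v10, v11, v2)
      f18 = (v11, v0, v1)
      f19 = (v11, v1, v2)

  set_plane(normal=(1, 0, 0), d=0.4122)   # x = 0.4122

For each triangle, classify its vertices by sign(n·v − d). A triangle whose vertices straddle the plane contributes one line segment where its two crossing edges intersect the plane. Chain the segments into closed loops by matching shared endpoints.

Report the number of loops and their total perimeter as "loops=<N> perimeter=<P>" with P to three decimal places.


Straddling triangles (8 of 20):
  (v1,v0,v3) [+-+] → (0.4122, 0, 0)–(0.4122, 0.299483, 0)  len=0.2995
  (v1,v3,v2) [++-] → (0.4122, 0.299483, 0.659481)–(0.4122, 0, 0.82384)  len=0.3416
  (v3,v0,v4) [+--] → (0.4122, 0.299483, 0)–(0.4122, 0.758554, 0)  len=0.4591
  (v3,v4,v2) [+--] → (0.4122, 0.758554, 0)–(0.4122, 0.299483, 0.659481)  len=0.8035
  (v10,v0,v11) [--+] → (0.4122, -0.299483, 0)–(0.4122, -0.758554, 0)  len=0.4591
  (v10,v11,v2) [-+-] → (0.4122, -0.758554, 0)–(0.4122, -0.299483, 0.659481)  len=0.8035
  (v11,v0,v1) [+-+] → (0.4122, -0.299483, 0)–(0.4122, 0, 0)  len=0.2995
  (v11,v1,v2) [++-] → (0.4122, 0, 0.82384)–(0.4122, -0.299483, 0.659481)  len=0.3416

Chained into 1 loop(s):
  loop 1: 8 segments, perimeter = 3.8074
Total perimeter = 3.807

loops=1 perimeter=3.807


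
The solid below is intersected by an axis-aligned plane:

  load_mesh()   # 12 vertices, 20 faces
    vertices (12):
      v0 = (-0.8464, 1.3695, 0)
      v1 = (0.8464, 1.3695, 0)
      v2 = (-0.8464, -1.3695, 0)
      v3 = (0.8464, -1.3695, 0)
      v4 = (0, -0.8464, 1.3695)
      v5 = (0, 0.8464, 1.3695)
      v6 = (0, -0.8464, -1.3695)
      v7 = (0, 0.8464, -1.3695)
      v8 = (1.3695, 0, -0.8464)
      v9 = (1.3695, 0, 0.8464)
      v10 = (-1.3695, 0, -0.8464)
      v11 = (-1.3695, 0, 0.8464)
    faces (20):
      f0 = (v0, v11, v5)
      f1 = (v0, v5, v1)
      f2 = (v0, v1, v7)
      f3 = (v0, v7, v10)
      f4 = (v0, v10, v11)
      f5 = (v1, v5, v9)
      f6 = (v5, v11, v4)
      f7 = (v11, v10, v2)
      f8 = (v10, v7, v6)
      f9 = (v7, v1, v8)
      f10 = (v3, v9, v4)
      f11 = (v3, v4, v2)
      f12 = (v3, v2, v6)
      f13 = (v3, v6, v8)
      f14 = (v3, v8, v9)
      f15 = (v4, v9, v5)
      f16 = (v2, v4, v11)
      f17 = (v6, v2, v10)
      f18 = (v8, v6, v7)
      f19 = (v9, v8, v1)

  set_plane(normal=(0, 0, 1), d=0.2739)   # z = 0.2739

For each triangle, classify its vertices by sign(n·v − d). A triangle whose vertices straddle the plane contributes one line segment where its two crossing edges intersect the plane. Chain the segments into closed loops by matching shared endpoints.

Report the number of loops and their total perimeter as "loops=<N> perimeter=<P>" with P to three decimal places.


loops=1 perimeter=8.590

Straddling triangles (10 of 20):
  (v0,v11,v5) [-++] → (-1.01568, 0.926322, 0.2739)–(-0.67712, 1.26488, 0.2739)  len=0.4788
  (v0,v5,v1) [-+-] → (-0.67712, 1.26488, 0.2739)–(0.67712, 1.26488, 0.2739)  len=1.3542
  (v0,v10,v11) [--+] → (-1.3695, 0, 0.2739)–(-1.01568, 0.926322, 0.2739)  len=0.9916
  (v1,v5,v9) [-++] → (0.67712, 1.26488, 0.2739)–(1.01568, 0.926322, 0.2739)  len=0.4788
  (v11,v10,v2) [+--] → (-1.3695, 0, 0.2739)–(-1.01568, -0.926322, 0.2739)  len=0.9916
  (v3,v9,v4) [-++] → (1.01568, -0.926322, 0.2739)–(0.67712, -1.26488, 0.2739)  len=0.4788
  (v3,v4,v2) [-+-] → (0.67712, -1.26488, 0.2739)–(-0.67712, -1.26488, 0.2739)  len=1.3542
  (v3,v8,v9) [--+] → (1.3695, 0, 0.2739)–(1.01568, -0.926322, 0.2739)  len=0.9916
  (v2,v4,v11) [-++] → (-0.67712, -1.26488, 0.2739)–(-1.01568, -0.926322, 0.2739)  len=0.4788
  (v9,v8,v1) [+--] → (1.3695, 0, 0.2739)–(1.01568, 0.926322, 0.2739)  len=0.9916

Chained into 1 loop(s):
  loop 1: 10 segments, perimeter = 8.5900
Total perimeter = 8.590


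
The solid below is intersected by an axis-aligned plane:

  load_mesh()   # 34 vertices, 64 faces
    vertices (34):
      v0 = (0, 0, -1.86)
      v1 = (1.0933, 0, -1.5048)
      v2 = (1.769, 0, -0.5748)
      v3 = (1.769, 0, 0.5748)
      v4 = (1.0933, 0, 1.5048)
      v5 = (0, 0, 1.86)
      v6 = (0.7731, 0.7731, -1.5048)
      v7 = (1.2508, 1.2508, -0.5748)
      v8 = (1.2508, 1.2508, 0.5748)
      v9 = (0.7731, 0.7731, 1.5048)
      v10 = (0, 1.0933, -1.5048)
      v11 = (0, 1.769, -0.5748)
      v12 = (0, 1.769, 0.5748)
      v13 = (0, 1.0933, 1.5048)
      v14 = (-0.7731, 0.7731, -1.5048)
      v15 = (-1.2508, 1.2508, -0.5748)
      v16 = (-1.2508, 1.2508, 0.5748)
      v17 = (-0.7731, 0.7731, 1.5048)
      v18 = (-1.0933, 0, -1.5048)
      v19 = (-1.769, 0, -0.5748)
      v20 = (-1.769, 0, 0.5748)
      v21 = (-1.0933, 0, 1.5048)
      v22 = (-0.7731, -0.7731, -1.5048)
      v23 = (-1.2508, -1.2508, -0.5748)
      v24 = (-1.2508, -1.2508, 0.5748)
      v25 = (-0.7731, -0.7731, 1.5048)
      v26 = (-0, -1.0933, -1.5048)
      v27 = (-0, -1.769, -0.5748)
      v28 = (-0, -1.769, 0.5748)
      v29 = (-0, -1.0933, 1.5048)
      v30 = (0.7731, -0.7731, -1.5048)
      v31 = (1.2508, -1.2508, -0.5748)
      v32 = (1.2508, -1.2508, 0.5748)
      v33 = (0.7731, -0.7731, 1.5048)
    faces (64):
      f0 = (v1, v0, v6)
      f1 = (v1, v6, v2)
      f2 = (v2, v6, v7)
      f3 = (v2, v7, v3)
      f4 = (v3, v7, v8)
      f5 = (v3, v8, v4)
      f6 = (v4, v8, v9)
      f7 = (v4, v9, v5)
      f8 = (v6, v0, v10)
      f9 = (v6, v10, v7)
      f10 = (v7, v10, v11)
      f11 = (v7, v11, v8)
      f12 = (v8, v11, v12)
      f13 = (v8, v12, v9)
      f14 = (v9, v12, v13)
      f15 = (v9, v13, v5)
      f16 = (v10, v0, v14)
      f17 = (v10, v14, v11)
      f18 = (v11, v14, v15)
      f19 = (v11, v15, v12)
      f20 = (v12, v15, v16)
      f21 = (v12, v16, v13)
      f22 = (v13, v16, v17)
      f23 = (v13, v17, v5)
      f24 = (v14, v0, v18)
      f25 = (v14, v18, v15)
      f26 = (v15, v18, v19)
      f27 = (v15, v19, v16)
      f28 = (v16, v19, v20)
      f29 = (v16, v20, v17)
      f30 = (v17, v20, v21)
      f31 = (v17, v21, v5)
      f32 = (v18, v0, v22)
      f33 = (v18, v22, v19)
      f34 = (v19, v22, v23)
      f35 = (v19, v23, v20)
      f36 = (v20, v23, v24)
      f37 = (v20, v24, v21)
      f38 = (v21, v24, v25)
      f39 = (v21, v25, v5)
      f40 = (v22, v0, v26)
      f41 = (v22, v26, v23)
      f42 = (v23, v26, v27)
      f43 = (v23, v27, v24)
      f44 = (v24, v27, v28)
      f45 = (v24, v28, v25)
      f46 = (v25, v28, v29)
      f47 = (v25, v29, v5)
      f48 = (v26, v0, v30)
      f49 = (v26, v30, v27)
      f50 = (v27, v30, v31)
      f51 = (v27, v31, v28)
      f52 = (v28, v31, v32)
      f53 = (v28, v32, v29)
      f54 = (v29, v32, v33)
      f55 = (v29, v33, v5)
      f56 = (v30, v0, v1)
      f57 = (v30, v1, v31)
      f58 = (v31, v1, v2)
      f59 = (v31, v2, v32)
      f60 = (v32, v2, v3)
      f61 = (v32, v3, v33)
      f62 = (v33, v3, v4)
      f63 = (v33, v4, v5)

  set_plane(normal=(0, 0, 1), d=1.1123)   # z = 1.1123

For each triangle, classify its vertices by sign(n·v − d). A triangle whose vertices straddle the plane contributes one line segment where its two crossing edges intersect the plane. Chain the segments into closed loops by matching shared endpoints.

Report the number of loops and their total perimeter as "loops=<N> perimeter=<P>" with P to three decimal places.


Straddling triangles (16 of 64):
  (v3,v8,v4) [--+] → (1.15977, 0.527891, 1.1123)–(1.37847, 0, 1.1123)  len=0.5714
  (v4,v8,v9) [+-+] → (1.15977, 0.527891, 1.1123)–(0.97471, 0.97471, 1.1123)  len=0.4836
  (v8,v12,v9) [--+] → (0.446819, 1.19341, 1.1123)–(0.97471, 0.97471, 1.1123)  len=0.5714
  (v9,v12,v13) [+-+] → (0.446819, 1.19341, 1.1123)–(0, 1.37847, 1.1123)  len=0.4836
  (v12,v16,v13) [--+] → (-0.527891, 1.15977, 1.1123)–(0, 1.37847, 1.1123)  len=0.5714
  (v13,v16,v17) [+-+] → (-0.527891, 1.15977, 1.1123)–(-0.97471, 0.97471, 1.1123)  len=0.4836
  (v16,v20,v17) [--+] → (-1.19341, 0.446819, 1.1123)–(-0.97471, 0.97471, 1.1123)  len=0.5714
  (v17,v20,v21) [+-+] → (-1.19341, 0.446819, 1.1123)–(-1.37847, 0, 1.1123)  len=0.4836
  (v20,v24,v21) [--+] → (-1.15977, -0.527891, 1.1123)–(-1.37847, 0, 1.1123)  len=0.5714
  (v21,v24,v25) [+-+] → (-1.15977, -0.527891, 1.1123)–(-0.97471, -0.97471, 1.1123)  len=0.4836
  (v24,v28,v25) [--+] → (-0.446819, -1.19341, 1.1123)–(-0.97471, -0.97471, 1.1123)  len=0.5714
  (v25,v28,v29) [+-+] → (-0.446819, -1.19341, 1.1123)–(0, -1.37847, 1.1123)  len=0.4836
  (v28,v32,v29) [--+] → (0.527891, -1.15977, 1.1123)–(0, -1.37847, 1.1123)  len=0.5714
  (v29,v32,v33) [+-+] → (0.527891, -1.15977, 1.1123)–(0.97471, -0.97471, 1.1123)  len=0.4836
  (v32,v3,v33) [--+] → (1.19341, -0.446819, 1.1123)–(0.97471, -0.97471, 1.1123)  len=0.5714
  (v33,v3,v4) [+-+] → (1.19341, -0.446819, 1.1123)–(1.37847, 0, 1.1123)  len=0.4836

Chained into 1 loop(s):
  loop 1: 16 segments, perimeter = 8.4402
Total perimeter = 8.440

loops=1 perimeter=8.440


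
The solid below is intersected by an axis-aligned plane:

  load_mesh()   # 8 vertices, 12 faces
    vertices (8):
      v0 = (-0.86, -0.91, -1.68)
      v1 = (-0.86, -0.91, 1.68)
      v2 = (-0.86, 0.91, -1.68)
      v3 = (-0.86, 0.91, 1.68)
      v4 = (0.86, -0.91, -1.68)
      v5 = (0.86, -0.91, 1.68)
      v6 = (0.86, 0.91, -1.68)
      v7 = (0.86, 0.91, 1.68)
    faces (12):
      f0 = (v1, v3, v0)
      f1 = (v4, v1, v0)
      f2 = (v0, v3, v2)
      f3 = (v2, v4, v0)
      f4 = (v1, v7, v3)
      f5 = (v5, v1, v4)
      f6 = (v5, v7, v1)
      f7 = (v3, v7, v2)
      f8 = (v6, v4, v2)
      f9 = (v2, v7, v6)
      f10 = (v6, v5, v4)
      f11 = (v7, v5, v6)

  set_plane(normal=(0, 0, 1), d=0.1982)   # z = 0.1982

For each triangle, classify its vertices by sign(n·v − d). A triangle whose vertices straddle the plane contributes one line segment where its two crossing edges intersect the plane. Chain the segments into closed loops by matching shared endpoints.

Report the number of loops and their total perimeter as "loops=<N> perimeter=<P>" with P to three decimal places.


loops=1 perimeter=7.080

Straddling triangles (8 of 12):
  (v1,v3,v0) [++-] → (-0.86, 0.107358, 0.1982)–(-0.86, -0.91, 0.1982)  len=1.0174
  (v4,v1,v0) [-+-] → (-0.10146, -0.91, 0.1982)–(-0.86, -0.91, 0.1982)  len=0.7585
  (v0,v3,v2) [-+-] → (-0.86, 0.107358, 0.1982)–(-0.86, 0.91, 0.1982)  len=0.8026
  (v5,v1,v4) [++-] → (-0.10146, -0.91, 0.1982)–(0.86, -0.91, 0.1982)  len=0.9615
  (v3,v7,v2) [++-] → (0.10146, 0.91, 0.1982)–(-0.86, 0.91, 0.1982)  len=0.9615
  (v2,v7,v6) [-+-] → (0.10146, 0.91, 0.1982)–(0.86, 0.91, 0.1982)  len=0.7585
  (v6,v5,v4) [-+-] → (0.86, -0.107358, 0.1982)–(0.86, -0.91, 0.1982)  len=0.8026
  (v7,v5,v6) [++-] → (0.86, -0.107358, 0.1982)–(0.86, 0.91, 0.1982)  len=1.0174

Chained into 1 loop(s):
  loop 1: 8 segments, perimeter = 7.0800
Total perimeter = 7.080


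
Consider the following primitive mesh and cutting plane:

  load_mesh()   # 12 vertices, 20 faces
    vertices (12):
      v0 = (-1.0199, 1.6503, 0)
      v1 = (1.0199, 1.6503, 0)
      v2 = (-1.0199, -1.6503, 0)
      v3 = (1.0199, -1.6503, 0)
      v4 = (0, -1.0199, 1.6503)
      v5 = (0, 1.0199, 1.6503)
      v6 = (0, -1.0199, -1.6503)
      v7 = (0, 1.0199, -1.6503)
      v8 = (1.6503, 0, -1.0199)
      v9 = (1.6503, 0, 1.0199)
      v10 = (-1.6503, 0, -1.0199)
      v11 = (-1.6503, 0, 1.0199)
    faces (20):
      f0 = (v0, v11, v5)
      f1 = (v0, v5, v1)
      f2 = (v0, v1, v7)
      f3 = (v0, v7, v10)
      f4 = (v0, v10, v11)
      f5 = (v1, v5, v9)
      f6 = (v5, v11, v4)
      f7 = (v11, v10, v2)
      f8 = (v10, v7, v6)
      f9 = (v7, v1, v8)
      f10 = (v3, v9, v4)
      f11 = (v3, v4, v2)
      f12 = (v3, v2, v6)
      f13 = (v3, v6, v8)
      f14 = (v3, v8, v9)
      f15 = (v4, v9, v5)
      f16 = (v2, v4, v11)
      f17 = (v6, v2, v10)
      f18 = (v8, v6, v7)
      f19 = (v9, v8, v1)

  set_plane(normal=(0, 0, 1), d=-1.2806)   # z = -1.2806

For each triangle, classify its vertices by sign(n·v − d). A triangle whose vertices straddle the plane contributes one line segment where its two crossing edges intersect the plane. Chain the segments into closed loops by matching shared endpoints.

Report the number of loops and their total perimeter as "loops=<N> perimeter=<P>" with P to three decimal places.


loops=1 perimeter=6.783

Straddling triangles (8 of 20):
  (v0,v1,v7) [++-] → (0.228478, 1.16112, -1.2806)–(-0.228478, 1.16112, -1.2806)  len=0.4570
  (v0,v7,v10) [+-+] → (-0.228478, 1.16112, -1.2806)–(-0.967823, 0.421777, -1.2806)  len=1.0456
  (v10,v7,v6) [+--] → (-0.967823, 0.421777, -1.2806)–(-0.967823, -0.421777, -1.2806)  len=0.8436
  (v7,v1,v8) [-++] → (0.228478, 1.16112, -1.2806)–(0.967823, 0.421777, -1.2806)  len=1.0456
  (v3,v2,v6) [++-] → (-0.228478, -1.16112, -1.2806)–(0.228478, -1.16112, -1.2806)  len=0.4570
  (v3,v6,v8) [+-+] → (0.228478, -1.16112, -1.2806)–(0.967823, -0.421777, -1.2806)  len=1.0456
  (v6,v2,v10) [-++] → (-0.228478, -1.16112, -1.2806)–(-0.967823, -0.421777, -1.2806)  len=1.0456
  (v8,v6,v7) [+--] → (0.967823, -0.421777, -1.2806)–(0.967823, 0.421777, -1.2806)  len=0.8436

Chained into 1 loop(s):
  loop 1: 8 segments, perimeter = 6.7834
Total perimeter = 6.783


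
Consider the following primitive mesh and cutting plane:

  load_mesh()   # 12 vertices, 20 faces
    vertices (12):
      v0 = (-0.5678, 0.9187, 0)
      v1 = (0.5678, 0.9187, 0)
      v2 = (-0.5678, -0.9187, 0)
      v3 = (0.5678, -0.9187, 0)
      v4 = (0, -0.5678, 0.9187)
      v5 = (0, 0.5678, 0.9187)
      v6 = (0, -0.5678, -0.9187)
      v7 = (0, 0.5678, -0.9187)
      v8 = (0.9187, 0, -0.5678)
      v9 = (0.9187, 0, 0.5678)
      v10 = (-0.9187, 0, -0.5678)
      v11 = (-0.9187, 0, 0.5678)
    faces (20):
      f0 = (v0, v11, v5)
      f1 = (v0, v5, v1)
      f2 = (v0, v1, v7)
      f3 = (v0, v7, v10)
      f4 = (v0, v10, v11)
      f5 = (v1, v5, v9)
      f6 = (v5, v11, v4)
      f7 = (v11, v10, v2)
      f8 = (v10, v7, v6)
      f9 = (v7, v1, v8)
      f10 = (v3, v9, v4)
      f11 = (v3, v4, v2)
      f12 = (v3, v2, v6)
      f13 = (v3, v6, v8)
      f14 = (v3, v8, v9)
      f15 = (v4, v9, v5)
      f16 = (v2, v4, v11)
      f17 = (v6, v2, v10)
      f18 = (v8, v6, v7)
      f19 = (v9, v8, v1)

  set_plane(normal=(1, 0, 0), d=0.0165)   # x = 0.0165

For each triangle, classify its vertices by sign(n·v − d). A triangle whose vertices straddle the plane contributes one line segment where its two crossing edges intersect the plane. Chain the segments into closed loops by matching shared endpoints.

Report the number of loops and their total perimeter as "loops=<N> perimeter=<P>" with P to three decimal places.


Straddling triangles (10 of 20):
  (v0,v5,v1) [--+] → (0.0165, 0.577997, 0.892003)–(0.0165, 0.9187, 0)  len=0.9549
  (v0,v1,v7) [-+-] → (0.0165, 0.9187, 0)–(0.0165, 0.577997, -0.892003)  len=0.9549
  (v1,v5,v9) [+-+] → (0.0165, 0.577997, 0.892003)–(0.0165, 0.557602, 0.912398)  len=0.0288
  (v7,v1,v8) [-++] → (0.0165, 0.577997, -0.892003)–(0.0165, 0.557602, -0.912398)  len=0.0288
  (v3,v9,v4) [++-] → (0.0165, -0.557602, 0.912398)–(0.0165, -0.577997, 0.892003)  len=0.0288
  (v3,v4,v2) [+--] → (0.0165, -0.577997, 0.892003)–(0.0165, -0.9187, 0)  len=0.9549
  (v3,v2,v6) [+--] → (0.0165, -0.9187, 0)–(0.0165, -0.577997, -0.892003)  len=0.9549
  (v3,v6,v8) [+-+] → (0.0165, -0.577997, -0.892003)–(0.0165, -0.557602, -0.912398)  len=0.0288
  (v4,v9,v5) [-+-] → (0.0165, -0.557602, 0.912398)–(0.0165, 0.557602, 0.912398)  len=1.1152
  (v8,v6,v7) [+--] → (0.0165, -0.557602, -0.912398)–(0.0165, 0.557602, -0.912398)  len=1.1152

Chained into 1 loop(s):
  loop 1: 10 segments, perimeter = 6.1652
Total perimeter = 6.165

loops=1 perimeter=6.165


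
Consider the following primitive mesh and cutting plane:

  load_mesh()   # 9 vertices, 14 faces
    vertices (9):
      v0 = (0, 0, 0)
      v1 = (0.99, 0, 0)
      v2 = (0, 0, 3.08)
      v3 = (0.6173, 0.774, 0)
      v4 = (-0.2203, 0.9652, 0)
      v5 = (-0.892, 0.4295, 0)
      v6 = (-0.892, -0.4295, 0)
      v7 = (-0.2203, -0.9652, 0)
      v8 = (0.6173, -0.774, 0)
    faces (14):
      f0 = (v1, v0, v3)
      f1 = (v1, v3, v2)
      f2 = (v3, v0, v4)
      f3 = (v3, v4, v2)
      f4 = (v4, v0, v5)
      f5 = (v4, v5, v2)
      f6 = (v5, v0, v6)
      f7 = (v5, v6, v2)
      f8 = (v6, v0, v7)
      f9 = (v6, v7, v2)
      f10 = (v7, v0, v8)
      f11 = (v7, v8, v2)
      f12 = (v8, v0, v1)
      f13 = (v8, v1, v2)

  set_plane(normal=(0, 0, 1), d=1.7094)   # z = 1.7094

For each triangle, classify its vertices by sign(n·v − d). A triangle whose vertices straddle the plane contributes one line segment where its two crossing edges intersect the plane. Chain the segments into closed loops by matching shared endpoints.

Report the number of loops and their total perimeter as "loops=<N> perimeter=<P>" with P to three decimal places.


loops=1 perimeter=2.676

Straddling triangles (7 of 14):
  (v1,v3,v2) [--+] → (0.274698, 0.34443, 1.7094)–(0.44055, 0, 1.7094)  len=0.3823
  (v3,v4,v2) [--+] → (-0.0980335, 0.429514, 1.7094)–(0.274699, 0.34443, 1.7094)  len=0.3823
  (v4,v5,v2) [--+] → (-0.39694, 0.191127, 1.7094)–(-0.0980335, 0.429514, 1.7094)  len=0.3823
  (v5,v6,v2) [--+] → (-0.39694, -0.191127, 1.7094)–(-0.39694, 0.191128, 1.7094)  len=0.3823
  (v6,v7,v2) [--+] → (-0.0980335, -0.429514, 1.7094)–(-0.39694, -0.191128, 1.7094)  len=0.3823
  (v7,v8,v2) [--+] → (0.274698, -0.34443, 1.7094)–(-0.0980335, -0.429514, 1.7094)  len=0.3823
  (v8,v1,v2) [--+] → (0.44055, 0, 1.7094)–(0.274699, -0.34443, 1.7094)  len=0.3823

Chained into 1 loop(s):
  loop 1: 7 segments, perimeter = 2.6761
Total perimeter = 2.676


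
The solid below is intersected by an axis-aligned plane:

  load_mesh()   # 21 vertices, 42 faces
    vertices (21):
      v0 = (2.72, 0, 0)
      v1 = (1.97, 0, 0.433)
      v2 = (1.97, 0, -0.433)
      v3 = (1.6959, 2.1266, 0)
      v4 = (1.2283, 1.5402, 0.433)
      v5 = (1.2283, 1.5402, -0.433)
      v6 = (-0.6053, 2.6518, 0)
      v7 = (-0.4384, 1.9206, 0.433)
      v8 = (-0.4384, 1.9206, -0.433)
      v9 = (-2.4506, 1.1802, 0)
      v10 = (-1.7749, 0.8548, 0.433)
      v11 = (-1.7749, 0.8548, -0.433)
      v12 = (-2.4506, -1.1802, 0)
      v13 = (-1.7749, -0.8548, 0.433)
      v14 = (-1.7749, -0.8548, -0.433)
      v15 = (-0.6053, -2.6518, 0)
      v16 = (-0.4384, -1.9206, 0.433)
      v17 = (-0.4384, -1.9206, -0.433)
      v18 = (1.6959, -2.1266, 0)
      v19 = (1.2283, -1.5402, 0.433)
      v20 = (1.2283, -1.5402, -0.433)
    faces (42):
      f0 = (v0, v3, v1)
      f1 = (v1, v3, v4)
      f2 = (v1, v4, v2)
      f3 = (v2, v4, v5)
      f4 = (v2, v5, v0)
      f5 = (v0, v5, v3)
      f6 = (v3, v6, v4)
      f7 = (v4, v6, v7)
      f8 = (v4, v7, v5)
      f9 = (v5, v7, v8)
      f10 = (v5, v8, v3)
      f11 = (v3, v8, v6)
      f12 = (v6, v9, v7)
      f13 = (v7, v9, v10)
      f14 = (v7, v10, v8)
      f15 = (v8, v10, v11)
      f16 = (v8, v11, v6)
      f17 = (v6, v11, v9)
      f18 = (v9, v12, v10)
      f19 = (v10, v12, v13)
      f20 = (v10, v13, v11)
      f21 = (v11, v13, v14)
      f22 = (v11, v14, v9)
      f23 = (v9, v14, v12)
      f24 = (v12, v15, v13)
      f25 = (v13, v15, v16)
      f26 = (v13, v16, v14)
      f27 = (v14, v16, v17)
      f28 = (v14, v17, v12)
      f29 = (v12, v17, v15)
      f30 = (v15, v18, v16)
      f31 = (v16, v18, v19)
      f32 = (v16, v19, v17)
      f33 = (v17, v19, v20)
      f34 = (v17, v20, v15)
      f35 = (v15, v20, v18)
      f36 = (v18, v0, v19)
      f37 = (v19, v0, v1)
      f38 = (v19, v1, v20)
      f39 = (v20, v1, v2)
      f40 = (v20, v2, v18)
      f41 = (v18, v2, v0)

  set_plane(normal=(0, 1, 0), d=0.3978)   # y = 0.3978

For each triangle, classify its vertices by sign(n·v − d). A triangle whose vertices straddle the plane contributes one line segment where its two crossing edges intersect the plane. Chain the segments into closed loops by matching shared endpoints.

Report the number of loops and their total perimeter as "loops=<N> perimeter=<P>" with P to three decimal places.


Straddling triangles (12 of 42):
  (v0,v3,v1) [-+-] → (2.52843, 0.3978, 0)–(1.91873, 0.3978, 0.352003)  len=0.7040
  (v1,v3,v4) [-++] → (1.91873, 0.3978, 0.352003)–(1.77844, 0.3978, 0.433)  len=0.1620
  (v1,v4,v2) [-+-] → (1.77844, 0.3978, 0.433)–(1.77844, 0.3978, -0.209331)  len=0.6423
  (v2,v4,v5) [-++] → (1.77844, 0.3978, -0.209331)–(1.77844, 0.3978, -0.433)  len=0.2237
  (v2,v5,v0) [-+-] → (1.77844, 0.3978, -0.433)–(2.33473, 0.3978, -0.111834)  len=0.6423
  (v0,v5,v3) [-++] → (2.33473, 0.3978, -0.111834)–(2.52843, 0.3978, 0)  len=0.2237
  (v9,v12,v10) [+-+] → (-2.4506, 0.3978, 0)–(-1.92664, 0.3978, 0.335761)  len=0.6223
  (v10,v12,v13) [+--] → (-1.92664, 0.3978, 0.335761)–(-1.7749, 0.3978, 0.433)  len=0.1802
  (v10,v13,v11) [+-+] → (-1.7749, 0.3978, 0.433)–(-1.7749, 0.3978, -0.201506)  len=0.6345
  (v11,v13,v14) [+--] → (-1.7749, 0.3978, -0.201506)–(-1.7749, 0.3978, -0.433)  len=0.2315
  (v11,v14,v9) [+-+] → (-1.7749, 0.3978, -0.433)–(-2.19081, 0.3978, -0.166476)  len=0.4940
  (v9,v14,v12) [+--] → (-2.19081, 0.3978, -0.166476)–(-2.4506, 0.3978, 0)  len=0.3086

Chained into 2 loop(s):
  loop 1: 6 segments, perimeter = 2.5980
  loop 2: 6 segments, perimeter = 2.4711
Total perimeter = 5.069

loops=2 perimeter=5.069


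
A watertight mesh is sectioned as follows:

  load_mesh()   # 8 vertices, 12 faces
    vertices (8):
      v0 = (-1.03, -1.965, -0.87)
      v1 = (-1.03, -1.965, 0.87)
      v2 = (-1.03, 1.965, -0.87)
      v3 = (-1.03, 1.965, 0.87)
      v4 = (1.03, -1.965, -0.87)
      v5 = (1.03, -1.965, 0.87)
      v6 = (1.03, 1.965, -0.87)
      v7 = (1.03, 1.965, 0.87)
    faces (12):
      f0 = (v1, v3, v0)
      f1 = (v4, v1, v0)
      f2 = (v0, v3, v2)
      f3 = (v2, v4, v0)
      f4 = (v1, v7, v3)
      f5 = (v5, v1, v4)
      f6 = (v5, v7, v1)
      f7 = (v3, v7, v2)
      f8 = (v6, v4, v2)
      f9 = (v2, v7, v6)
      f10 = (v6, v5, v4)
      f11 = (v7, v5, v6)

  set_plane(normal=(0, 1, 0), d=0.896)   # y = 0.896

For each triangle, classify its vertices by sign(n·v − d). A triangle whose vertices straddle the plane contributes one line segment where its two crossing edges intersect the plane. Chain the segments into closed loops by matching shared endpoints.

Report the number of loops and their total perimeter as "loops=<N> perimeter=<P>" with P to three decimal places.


Straddling triangles (8 of 12):
  (v1,v3,v0) [-+-] → (-1.03, 0.896, 0.87)–(-1.03, 0.896, 0.396702)  len=0.4733
  (v0,v3,v2) [-++] → (-1.03, 0.896, 0.396702)–(-1.03, 0.896, -0.87)  len=1.2667
  (v2,v4,v0) [+--] → (-0.469659, 0.896, -0.87)–(-1.03, 0.896, -0.87)  len=0.5603
  (v1,v7,v3) [-++] → (0.469659, 0.896, 0.87)–(-1.03, 0.896, 0.87)  len=1.4997
  (v5,v7,v1) [-+-] → (1.03, 0.896, 0.87)–(0.469659, 0.896, 0.87)  len=0.5603
  (v6,v4,v2) [+-+] → (1.03, 0.896, -0.87)–(-0.469659, 0.896, -0.87)  len=1.4997
  (v6,v5,v4) [+--] → (1.03, 0.896, -0.396702)–(1.03, 0.896, -0.87)  len=0.4733
  (v7,v5,v6) [+-+] → (1.03, 0.896, 0.87)–(1.03, 0.896, -0.396702)  len=1.2667

Chained into 1 loop(s):
  loop 1: 8 segments, perimeter = 7.6000
Total perimeter = 7.600

loops=1 perimeter=7.600


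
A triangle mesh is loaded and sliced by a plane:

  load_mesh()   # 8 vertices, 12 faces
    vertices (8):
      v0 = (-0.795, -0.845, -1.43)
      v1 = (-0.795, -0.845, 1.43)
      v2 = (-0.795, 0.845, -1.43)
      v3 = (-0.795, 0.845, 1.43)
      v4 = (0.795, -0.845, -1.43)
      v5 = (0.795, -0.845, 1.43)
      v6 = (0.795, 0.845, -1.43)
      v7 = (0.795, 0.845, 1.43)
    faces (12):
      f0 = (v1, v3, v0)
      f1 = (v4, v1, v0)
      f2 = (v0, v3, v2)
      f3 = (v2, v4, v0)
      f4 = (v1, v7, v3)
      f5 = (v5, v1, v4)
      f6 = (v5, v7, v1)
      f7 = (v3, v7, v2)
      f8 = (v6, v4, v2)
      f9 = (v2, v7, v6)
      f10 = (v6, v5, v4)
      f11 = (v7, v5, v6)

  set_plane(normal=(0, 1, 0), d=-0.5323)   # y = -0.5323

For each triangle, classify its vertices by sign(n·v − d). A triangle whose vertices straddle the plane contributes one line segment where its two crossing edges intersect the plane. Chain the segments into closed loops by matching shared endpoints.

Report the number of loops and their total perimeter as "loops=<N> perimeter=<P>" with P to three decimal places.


loops=1 perimeter=8.900

Straddling triangles (8 of 12):
  (v1,v3,v0) [-+-] → (-0.795, -0.5323, 1.43)–(-0.795, -0.5323, -0.900815)  len=2.3308
  (v0,v3,v2) [-++] → (-0.795, -0.5323, -0.900815)–(-0.795, -0.5323, -1.43)  len=0.5292
  (v2,v4,v0) [+--] → (0.500803, -0.5323, -1.43)–(-0.795, -0.5323, -1.43)  len=1.2958
  (v1,v7,v3) [-++] → (-0.500803, -0.5323, 1.43)–(-0.795, -0.5323, 1.43)  len=0.2942
  (v5,v7,v1) [-+-] → (0.795, -0.5323, 1.43)–(-0.500803, -0.5323, 1.43)  len=1.2958
  (v6,v4,v2) [+-+] → (0.795, -0.5323, -1.43)–(0.500803, -0.5323, -1.43)  len=0.2942
  (v6,v5,v4) [+--] → (0.795, -0.5323, 0.900815)–(0.795, -0.5323, -1.43)  len=2.3308
  (v7,v5,v6) [+-+] → (0.795, -0.5323, 1.43)–(0.795, -0.5323, 0.900815)  len=0.5292

Chained into 1 loop(s):
  loop 1: 8 segments, perimeter = 8.9000
Total perimeter = 8.900
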